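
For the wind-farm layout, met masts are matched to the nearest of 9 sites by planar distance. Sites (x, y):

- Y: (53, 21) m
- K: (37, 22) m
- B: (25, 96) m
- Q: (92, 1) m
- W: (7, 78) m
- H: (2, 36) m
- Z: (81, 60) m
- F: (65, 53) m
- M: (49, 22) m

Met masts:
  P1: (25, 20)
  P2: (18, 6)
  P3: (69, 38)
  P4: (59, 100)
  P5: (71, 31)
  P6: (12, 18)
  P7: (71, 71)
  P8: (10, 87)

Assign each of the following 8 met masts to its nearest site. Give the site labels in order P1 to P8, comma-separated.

P1 → K (d²=148.00)
P2 → K (d²=617.00)
P3 → F (d²=241.00)
P4 → B (d²=1172.00)
P5 → Y (d²=424.00)
P6 → H (d²=424.00)
P7 → Z (d²=221.00)
P8 → W (d²=90.00)

K, K, F, B, Y, H, Z, W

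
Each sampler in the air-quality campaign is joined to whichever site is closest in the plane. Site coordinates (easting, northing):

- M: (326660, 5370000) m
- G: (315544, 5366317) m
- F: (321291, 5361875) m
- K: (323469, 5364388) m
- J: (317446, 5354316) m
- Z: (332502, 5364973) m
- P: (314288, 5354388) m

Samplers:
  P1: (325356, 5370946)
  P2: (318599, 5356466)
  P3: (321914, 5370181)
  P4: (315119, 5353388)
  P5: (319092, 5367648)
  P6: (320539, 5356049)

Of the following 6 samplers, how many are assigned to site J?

2

P1 → M
P2 → J
P3 → M
P4 → P
P5 → G
P6 → J
2 of the 6 go to J.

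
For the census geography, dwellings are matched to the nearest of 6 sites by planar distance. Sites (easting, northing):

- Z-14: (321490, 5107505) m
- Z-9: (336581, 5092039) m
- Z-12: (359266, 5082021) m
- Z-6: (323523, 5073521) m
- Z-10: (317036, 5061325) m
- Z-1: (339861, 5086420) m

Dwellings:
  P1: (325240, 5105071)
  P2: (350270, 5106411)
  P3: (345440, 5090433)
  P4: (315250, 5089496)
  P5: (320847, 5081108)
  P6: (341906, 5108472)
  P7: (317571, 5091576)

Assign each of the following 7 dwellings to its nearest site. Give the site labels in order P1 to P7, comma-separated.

P1 → Z-14 (d²=19986856.00)
P2 → Z-9 (d²=393943105.00)
P3 → Z-1 (d²=47229410.00)
P4 → Z-6 (d²=323643154.00)
P5 → Z-6 (d²=64723545.00)
P6 → Z-9 (d²=298399114.00)
P7 → Z-14 (d²=269091602.00)

Z-14, Z-9, Z-1, Z-6, Z-6, Z-9, Z-14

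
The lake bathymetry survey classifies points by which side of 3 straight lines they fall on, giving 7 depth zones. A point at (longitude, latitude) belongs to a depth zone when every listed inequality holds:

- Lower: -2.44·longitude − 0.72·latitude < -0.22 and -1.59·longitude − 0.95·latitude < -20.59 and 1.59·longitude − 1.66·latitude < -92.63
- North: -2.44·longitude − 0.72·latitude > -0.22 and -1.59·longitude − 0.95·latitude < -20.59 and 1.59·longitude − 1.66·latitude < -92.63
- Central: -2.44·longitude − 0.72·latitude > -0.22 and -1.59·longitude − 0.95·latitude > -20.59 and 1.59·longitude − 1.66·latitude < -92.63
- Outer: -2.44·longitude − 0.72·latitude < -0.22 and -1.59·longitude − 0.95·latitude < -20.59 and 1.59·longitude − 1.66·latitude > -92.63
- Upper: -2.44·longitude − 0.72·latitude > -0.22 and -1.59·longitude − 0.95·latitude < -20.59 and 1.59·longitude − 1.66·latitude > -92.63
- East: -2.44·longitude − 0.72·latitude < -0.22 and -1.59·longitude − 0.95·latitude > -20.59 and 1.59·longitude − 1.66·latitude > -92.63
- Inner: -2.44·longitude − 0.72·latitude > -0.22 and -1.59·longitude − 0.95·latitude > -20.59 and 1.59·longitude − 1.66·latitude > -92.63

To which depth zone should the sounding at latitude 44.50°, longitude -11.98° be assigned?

-2.44·-11.98 − 0.72·44.50 = -2.809, which is < -0.22
-1.59·-11.98 − 0.95·44.50 = -23.227, which is < -20.59
1.59·-11.98 − 1.66·44.50 = -92.918, which is < -92.63
This sign pattern matches Lower.

Lower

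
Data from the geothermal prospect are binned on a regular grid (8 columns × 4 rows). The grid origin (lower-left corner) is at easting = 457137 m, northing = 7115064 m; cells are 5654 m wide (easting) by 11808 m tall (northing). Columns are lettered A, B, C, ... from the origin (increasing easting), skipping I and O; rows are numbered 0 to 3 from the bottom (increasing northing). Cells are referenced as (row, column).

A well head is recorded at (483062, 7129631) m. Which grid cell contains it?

(1, E)

Column index: ⌊(483062 − 457137) / 5654⌋ = ⌊4.585⌋ = 4 → column E
Row offset from origin: ⌊(7129631 − 7115064) / 11808⌋ = ⌊1.234⌋ = 1 → row 1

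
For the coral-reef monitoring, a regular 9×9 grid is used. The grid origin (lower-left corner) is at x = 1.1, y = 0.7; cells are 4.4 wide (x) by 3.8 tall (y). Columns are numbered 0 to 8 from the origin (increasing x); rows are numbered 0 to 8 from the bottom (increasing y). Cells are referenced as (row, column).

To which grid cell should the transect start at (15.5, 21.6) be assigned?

(5, 3)

Column index: ⌊(15.5 − 1.1) / 4.4⌋ = ⌊3.273⌋ = 3
Row offset from origin: ⌊(21.6 − 0.7) / 3.8⌋ = ⌊5.500⌋ = 5 → row 5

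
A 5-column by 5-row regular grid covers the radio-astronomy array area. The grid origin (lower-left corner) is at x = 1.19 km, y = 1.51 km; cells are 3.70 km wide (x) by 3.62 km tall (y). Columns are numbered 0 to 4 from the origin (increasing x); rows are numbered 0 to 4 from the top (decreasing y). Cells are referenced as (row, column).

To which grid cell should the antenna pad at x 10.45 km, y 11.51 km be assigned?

Column index: ⌊(10.45 − 1.19) / 3.70⌋ = ⌊2.503⌋ = 2
Row offset from origin: ⌊(11.51 − 1.51) / 3.62⌋ = ⌊2.762⌋ = 2 → row 2 (counted from top)

(2, 2)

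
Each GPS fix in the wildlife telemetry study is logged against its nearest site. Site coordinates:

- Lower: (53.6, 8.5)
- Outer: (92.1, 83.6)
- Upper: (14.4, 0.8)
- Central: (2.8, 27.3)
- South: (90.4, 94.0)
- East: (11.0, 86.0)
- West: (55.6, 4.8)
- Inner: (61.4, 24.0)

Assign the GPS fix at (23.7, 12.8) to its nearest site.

Squared distances to each site:
Lower: 912.500; Outer: 9691.200; Upper: 230.490; Central: 647.060; South: 11042.330; East: 5519.530; West: 1081.610; Inner: 1546.730.
Minimum at Upper.

Upper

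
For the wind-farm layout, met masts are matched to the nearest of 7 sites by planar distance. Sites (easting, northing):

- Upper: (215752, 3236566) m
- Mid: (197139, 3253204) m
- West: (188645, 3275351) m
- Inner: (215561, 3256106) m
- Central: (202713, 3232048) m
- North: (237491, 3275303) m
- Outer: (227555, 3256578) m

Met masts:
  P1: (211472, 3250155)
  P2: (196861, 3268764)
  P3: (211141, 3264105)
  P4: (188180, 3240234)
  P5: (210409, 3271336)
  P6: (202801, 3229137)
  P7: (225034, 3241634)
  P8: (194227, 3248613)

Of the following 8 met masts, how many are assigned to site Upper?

1

P1 → Inner
P2 → West
P3 → Inner
P4 → Mid
P5 → Inner
P6 → Central
P7 → Upper
P8 → Mid
1 of the 8 goes to Upper.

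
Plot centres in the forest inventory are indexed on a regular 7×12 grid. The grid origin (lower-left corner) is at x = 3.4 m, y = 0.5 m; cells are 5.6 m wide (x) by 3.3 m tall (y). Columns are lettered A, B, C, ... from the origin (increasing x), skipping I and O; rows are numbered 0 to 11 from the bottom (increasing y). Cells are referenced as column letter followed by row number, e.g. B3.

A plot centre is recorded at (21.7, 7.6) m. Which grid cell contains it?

D2

Column index: ⌊(21.7 − 3.4) / 5.6⌋ = ⌊3.268⌋ = 3 → column D
Row offset from origin: ⌊(7.6 − 0.5) / 3.3⌋ = ⌊2.152⌋ = 2 → row 2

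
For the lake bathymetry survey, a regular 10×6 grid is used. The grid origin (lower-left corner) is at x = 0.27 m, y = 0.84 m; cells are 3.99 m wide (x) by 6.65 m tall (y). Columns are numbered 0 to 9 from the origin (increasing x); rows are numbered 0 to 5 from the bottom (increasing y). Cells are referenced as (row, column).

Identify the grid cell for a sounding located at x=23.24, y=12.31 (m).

(1, 5)

Column index: ⌊(23.24 − 0.27) / 3.99⌋ = ⌊5.757⌋ = 5
Row offset from origin: ⌊(12.31 − 0.84) / 6.65⌋ = ⌊1.725⌋ = 1 → row 1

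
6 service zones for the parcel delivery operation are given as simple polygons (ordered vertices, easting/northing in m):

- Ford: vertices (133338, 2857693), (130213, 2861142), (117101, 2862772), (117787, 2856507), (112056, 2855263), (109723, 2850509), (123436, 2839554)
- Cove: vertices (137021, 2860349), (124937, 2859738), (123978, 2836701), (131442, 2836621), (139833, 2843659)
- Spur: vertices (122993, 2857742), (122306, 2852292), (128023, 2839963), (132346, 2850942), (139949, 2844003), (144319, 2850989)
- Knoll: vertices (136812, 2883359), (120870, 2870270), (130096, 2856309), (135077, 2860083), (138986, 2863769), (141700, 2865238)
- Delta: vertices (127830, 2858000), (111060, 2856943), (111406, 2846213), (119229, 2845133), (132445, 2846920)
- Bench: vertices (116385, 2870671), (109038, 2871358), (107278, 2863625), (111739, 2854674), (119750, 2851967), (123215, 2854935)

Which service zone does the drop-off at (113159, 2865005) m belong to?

Cast a ray rightward from (113159, 2865005). For each polygon, the edges (by vertex number in listed order) whose endpoints lie on opposite sides of northing = 2865005, where each meets that height, and whether that is right or left of the point:
Ford: no edge straddles that height → 0 crossings.
Cove: no edge straddles that height → 0 crossings.
Spur: no edge straddles that height → 0 crossings.
Knoll: 2–3 at easting≈124349.3 (right), 5–6 at easting≈141269.5 (right) → 2 crossings.
Delta: no edge straddles that height → 0 crossings.
Bench: 2–3 at easting≈107592.1 (left), 6–1 at easting≈118844.3 (right) → 1 crossing.
Only Bench has an odd count, so the point is inside Bench.

Bench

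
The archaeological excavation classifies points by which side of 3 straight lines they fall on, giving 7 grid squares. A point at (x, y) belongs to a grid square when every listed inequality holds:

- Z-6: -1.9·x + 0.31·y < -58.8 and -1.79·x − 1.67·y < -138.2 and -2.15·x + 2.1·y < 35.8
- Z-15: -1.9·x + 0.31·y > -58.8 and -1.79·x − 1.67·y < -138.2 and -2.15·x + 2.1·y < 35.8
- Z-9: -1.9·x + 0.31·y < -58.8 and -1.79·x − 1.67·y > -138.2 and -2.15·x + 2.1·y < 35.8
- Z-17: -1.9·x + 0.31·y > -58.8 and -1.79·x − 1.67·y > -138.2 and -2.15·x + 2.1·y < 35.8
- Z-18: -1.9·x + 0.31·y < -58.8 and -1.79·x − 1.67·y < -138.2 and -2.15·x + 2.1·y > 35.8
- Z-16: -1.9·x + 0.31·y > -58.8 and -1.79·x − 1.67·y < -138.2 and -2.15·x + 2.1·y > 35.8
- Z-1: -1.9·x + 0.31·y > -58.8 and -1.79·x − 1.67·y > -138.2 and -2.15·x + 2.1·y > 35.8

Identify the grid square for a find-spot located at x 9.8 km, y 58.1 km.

Z-1

-1.9·9.8 + 0.31·58.1 = -0.609, which is > -58.8
-1.79·9.8 − 1.67·58.1 = -114.569, which is > -138.2
-2.15·9.8 + 2.1·58.1 = 100.940, which is > 35.8
This sign pattern matches Z-1.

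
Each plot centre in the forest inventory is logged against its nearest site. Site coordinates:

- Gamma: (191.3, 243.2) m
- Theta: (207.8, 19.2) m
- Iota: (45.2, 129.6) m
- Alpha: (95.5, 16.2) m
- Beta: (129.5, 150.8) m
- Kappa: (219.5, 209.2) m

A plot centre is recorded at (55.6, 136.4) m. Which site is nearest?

Squared distances to each site:
Gamma: 29820.730; Theta: 36900.680; Iota: 154.400; Alpha: 16040.050; Beta: 5668.570; Kappa: 32163.050.
Minimum at Iota.

Iota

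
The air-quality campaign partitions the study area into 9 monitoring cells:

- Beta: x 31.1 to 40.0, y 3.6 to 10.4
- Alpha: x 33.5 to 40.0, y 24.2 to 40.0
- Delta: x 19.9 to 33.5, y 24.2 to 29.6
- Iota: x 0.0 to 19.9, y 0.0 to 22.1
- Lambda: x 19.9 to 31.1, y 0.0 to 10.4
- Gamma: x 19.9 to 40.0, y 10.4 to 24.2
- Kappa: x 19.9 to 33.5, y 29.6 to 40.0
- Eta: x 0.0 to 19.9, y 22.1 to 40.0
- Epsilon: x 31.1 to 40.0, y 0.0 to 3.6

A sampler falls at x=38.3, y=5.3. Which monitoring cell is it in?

The point has x = 38.3 and y = 5.3.
Only Beta satisfies 31.1 ≤ x ≤ 40.0 and 3.6 ≤ y ≤ 10.4.

Beta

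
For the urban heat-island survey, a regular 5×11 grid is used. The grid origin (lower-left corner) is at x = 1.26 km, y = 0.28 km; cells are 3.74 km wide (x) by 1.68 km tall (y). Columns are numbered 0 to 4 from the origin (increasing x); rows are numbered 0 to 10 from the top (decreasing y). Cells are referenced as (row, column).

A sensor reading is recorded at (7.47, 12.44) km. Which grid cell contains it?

(3, 1)

Column index: ⌊(7.47 − 1.26) / 3.74⌋ = ⌊1.660⌋ = 1
Row offset from origin: ⌊(12.44 − 0.28) / 1.68⌋ = ⌊7.238⌋ = 7 → row 3 (counted from top)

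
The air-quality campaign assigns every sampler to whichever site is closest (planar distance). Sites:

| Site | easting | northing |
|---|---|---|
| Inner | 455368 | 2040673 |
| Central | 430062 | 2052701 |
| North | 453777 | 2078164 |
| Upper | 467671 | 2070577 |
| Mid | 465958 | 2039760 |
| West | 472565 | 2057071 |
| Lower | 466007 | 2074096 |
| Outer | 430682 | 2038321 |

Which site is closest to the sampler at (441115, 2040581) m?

Outer

Squared distances to each site:
Inner: 203156473.000; Central: 269063209.000; North: 1572808133.000; Upper: 1604981152.000; Mid: 617848690.000; West: 1261022600.000; Lower: 1742866889.000; Outer: 113955089.000.
Minimum at Outer.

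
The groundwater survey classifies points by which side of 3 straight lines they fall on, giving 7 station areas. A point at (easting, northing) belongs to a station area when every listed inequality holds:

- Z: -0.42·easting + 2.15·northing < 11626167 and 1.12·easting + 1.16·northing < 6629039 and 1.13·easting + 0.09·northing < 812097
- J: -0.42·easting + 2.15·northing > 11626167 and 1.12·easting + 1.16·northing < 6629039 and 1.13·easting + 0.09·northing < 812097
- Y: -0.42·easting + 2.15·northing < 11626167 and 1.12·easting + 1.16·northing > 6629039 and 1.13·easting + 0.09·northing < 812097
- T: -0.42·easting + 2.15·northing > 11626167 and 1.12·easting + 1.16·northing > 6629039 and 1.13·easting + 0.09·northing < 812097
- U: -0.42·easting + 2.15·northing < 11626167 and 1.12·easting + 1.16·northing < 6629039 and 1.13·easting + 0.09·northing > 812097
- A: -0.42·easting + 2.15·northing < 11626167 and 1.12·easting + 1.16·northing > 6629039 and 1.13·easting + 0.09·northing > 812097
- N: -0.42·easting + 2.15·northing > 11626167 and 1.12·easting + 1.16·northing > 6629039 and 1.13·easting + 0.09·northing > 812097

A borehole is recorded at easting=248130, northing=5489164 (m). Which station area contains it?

T

-0.42·248130 + 2.15·5489164 = 11697488.000, which is > 11626167
1.12·248130 + 1.16·5489164 = 6645335.840, which is > 6629039
1.13·248130 + 0.09·5489164 = 774411.660, which is < 812097
This sign pattern matches T.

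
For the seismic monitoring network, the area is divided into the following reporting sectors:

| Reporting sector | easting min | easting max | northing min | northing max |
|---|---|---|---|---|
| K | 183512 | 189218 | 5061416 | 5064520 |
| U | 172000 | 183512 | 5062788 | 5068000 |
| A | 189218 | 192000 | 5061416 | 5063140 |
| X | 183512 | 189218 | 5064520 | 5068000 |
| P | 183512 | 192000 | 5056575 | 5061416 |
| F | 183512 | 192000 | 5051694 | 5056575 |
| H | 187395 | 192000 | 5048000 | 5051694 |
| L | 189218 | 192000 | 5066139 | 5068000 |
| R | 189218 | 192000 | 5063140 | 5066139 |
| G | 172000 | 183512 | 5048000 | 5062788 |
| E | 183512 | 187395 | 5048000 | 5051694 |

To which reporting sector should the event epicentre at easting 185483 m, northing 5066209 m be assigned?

X

The point has easting = 185483 and northing = 5066209.
Only X satisfies 183512 ≤ easting ≤ 189218 and 5064520 ≤ northing ≤ 5068000.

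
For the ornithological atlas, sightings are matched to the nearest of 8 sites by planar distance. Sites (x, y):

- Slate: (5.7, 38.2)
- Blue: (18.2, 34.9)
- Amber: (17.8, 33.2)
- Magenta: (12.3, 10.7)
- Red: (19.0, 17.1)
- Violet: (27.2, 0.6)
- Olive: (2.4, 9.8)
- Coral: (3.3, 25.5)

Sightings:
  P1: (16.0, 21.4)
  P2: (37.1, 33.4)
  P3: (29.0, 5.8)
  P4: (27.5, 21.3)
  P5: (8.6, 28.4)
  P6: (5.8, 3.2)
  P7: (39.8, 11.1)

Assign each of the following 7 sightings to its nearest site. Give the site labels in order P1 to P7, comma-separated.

P1 → Red (d²=27.49)
P2 → Blue (d²=359.46)
P3 → Violet (d²=30.28)
P4 → Red (d²=89.89)
P5 → Coral (d²=36.50)
P6 → Olive (d²=55.12)
P7 → Violet (d²=269.01)

Red, Blue, Violet, Red, Coral, Olive, Violet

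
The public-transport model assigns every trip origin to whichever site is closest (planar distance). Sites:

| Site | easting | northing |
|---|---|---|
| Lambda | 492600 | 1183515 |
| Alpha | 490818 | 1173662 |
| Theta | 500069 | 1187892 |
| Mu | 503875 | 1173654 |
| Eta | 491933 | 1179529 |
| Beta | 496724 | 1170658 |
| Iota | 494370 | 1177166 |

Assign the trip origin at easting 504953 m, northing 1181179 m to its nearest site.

Squared distances to each site:
Lambda: 158053505.000; Alpha: 256303514.000; Theta: 68917825.000; Mu: 57787709.000; Eta: 172242900.000; Beta: 178407882.000; Iota: 128104058.000.
Minimum at Mu.

Mu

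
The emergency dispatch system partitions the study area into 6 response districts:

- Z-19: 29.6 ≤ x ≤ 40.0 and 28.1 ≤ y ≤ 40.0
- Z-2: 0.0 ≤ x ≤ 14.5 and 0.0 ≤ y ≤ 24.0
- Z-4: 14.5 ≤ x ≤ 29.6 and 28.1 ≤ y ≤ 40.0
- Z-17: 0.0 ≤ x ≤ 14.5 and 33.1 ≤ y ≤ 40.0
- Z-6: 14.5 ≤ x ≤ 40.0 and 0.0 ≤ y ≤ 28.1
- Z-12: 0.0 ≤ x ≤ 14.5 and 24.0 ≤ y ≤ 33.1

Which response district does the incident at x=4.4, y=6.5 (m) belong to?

Z-2

The point has x = 4.4 and y = 6.5.
Only Z-2 satisfies 0.0 ≤ x ≤ 14.5 and 0.0 ≤ y ≤ 24.0.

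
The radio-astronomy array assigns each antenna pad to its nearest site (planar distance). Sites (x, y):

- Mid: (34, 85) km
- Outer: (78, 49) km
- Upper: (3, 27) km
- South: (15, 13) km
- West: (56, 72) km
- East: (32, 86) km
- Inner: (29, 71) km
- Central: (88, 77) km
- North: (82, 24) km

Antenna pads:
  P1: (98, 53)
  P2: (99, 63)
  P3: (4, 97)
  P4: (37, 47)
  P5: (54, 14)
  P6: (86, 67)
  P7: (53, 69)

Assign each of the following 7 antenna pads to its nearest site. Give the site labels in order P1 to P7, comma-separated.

P1 → Outer (d²=416.00)
P2 → Central (d²=317.00)
P3 → East (d²=905.00)
P4 → Inner (d²=640.00)
P5 → North (d²=884.00)
P6 → Central (d²=104.00)
P7 → West (d²=18.00)

Outer, Central, East, Inner, North, Central, West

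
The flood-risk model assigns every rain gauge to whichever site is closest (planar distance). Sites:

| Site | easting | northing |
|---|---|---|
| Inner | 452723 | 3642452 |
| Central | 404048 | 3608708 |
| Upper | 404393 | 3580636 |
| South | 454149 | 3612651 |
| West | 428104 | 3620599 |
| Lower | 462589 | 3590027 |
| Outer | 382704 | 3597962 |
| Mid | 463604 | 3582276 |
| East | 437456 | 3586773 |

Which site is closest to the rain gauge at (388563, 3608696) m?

Squared distances to each site:
Inner: 5255973136.000; Central: 239785369.000; Upper: 1037952500.000; South: 4317165421.000; West: 1705172090.000; Lower: 5828380237.000; Outer: 149546637.000; Mid: 6329168081.000; East: 2871143378.000.
Minimum at Outer.

Outer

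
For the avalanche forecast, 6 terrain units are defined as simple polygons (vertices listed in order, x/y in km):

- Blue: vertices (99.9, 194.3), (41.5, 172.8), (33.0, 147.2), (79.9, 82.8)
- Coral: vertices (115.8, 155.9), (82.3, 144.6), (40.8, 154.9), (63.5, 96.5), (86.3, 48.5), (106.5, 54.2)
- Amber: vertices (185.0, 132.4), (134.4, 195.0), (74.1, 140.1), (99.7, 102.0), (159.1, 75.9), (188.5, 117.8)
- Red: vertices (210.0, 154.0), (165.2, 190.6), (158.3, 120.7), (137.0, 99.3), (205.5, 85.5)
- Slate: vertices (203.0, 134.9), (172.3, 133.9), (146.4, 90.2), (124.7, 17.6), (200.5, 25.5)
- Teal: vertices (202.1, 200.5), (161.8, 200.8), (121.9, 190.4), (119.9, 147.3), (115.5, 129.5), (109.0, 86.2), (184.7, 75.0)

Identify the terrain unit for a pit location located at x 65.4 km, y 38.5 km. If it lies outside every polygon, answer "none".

Cast a ray rightward from (65.4, 38.5). For each polygon, the edges (by vertex number in listed order) whose endpoints lie on opposite sides of y = 38.5, where each meets that height, and whether that is right or left of the point:
Blue: no edge straddles that height → 0 crossings.
Coral: no edge straddles that height → 0 crossings.
Amber: no edge straddles that height → 0 crossings.
Red: no edge straddles that height → 0 crossings.
Slate: 3–4 at x≈130.95 (right), 5–1 at x≈200.80 (right) → 2 crossings.
Teal: no edge straddles that height → 0 crossings.
All counts are even, so the point lies outside every listed polygon.

none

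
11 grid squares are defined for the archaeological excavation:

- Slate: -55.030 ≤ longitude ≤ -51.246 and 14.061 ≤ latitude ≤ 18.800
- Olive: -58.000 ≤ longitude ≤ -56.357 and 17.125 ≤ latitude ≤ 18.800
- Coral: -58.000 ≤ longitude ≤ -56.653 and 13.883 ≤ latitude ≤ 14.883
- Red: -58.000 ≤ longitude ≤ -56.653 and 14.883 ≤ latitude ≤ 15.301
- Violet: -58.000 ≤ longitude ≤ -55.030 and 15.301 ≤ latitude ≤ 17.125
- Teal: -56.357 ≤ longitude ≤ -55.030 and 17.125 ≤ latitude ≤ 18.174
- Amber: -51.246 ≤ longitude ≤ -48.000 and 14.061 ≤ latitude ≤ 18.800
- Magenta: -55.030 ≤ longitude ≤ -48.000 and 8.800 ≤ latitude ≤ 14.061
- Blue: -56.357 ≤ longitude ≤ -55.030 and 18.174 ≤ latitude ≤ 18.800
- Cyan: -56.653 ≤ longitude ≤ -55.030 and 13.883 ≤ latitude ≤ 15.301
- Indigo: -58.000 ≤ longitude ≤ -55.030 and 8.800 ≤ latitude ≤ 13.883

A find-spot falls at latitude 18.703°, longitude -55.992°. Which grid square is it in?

The point has longitude = -55.992 and latitude = 18.703.
Only Blue satisfies -56.357 ≤ longitude ≤ -55.030 and 18.174 ≤ latitude ≤ 18.800.

Blue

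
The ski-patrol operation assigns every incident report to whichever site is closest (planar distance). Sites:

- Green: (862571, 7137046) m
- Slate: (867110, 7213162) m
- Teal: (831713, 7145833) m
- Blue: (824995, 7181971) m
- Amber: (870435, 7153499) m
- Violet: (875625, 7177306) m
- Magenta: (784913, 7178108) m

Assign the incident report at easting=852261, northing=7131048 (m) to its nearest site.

Squared distances to each site:
Green: 142272104.000; Slate: 6963201797.000; Teal: 640816529.000; Blue: 3336586685.000; Amber: 834341677.000; Violet: 2685679060.000; Magenta: 6750396704.000.
Minimum at Green.

Green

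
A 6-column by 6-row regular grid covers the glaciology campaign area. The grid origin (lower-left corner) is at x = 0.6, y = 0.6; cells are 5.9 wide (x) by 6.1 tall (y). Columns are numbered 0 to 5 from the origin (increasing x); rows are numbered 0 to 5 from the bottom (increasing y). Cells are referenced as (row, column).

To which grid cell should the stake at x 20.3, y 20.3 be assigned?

Column index: ⌊(20.3 − 0.6) / 5.9⌋ = ⌊3.339⌋ = 3
Row offset from origin: ⌊(20.3 − 0.6) / 6.1⌋ = ⌊3.230⌋ = 3 → row 3

(3, 3)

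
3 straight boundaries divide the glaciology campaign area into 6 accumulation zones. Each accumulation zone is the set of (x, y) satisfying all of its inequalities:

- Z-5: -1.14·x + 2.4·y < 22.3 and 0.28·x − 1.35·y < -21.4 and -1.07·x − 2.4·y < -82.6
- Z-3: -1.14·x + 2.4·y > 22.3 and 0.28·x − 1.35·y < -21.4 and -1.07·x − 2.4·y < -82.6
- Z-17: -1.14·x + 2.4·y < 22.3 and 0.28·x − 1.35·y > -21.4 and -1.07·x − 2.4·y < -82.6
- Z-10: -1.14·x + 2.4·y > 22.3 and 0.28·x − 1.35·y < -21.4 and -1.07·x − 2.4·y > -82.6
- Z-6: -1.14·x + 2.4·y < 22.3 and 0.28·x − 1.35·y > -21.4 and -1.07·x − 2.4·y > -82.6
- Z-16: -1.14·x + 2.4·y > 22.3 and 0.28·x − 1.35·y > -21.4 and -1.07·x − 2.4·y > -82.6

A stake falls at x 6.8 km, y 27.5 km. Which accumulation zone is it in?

Z-10

-1.14·6.8 + 2.4·27.5 = 58.248, which is > 22.3
0.28·6.8 − 1.35·27.5 = -35.221, which is < -21.4
-1.07·6.8 − 2.4·27.5 = -73.276, which is > -82.6
This sign pattern matches Z-10.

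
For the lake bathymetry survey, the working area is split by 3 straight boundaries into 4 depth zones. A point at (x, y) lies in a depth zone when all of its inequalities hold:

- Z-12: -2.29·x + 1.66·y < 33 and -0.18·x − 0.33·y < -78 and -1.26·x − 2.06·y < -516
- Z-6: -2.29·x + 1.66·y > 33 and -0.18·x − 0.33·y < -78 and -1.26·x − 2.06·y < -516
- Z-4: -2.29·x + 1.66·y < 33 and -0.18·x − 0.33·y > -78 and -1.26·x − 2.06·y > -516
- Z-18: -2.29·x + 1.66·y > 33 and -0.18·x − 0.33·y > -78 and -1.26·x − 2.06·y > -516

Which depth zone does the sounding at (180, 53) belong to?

-2.29·180 + 1.66·53 = -324.220, which is < 33
-0.18·180 − 0.33·53 = -49.890, which is > -78
-1.26·180 − 2.06·53 = -335.980, which is > -516
This sign pattern matches Z-4.

Z-4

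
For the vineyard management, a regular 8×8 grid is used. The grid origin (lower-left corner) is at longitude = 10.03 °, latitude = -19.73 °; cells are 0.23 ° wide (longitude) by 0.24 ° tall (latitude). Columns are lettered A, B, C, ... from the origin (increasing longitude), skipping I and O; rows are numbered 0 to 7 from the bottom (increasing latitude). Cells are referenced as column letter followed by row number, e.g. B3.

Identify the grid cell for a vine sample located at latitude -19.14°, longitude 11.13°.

Column index: ⌊(11.13 − 10.03) / 0.23⌋ = ⌊4.783⌋ = 4 → column E
Row offset from origin: ⌊(-19.14 − -19.73) / 0.24⌋ = ⌊2.458⌋ = 2 → row 2

E2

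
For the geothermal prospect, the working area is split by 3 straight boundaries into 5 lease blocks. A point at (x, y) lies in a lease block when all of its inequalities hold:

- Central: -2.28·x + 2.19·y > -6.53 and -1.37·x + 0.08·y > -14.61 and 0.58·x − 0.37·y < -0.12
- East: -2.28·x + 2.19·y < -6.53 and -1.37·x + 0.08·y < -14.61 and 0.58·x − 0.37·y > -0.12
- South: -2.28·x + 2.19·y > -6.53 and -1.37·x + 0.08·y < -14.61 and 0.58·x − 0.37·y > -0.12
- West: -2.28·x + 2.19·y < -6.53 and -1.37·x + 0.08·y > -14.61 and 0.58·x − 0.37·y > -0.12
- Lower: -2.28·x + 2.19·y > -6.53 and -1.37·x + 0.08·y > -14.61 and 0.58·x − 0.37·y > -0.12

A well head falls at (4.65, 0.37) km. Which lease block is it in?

West

-2.28·4.65 + 2.19·0.37 = -9.792, which is < -6.53
-1.37·4.65 + 0.08·0.37 = -6.341, which is > -14.61
0.58·4.65 − 0.37·0.37 = 2.560, which is > -0.12
This sign pattern matches West.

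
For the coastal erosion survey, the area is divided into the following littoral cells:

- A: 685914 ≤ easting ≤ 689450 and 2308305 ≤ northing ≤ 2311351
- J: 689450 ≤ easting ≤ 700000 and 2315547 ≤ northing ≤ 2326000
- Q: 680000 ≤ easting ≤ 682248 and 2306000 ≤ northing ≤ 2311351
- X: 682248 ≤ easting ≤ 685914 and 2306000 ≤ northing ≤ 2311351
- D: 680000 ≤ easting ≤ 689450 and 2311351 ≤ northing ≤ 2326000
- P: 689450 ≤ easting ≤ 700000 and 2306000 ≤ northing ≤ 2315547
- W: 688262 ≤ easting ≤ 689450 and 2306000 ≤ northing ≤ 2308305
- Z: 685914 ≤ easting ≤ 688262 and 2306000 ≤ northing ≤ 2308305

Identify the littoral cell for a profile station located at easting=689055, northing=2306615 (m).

W

The point has easting = 689055 and northing = 2306615.
Only W satisfies 688262 ≤ easting ≤ 689450 and 2306000 ≤ northing ≤ 2308305.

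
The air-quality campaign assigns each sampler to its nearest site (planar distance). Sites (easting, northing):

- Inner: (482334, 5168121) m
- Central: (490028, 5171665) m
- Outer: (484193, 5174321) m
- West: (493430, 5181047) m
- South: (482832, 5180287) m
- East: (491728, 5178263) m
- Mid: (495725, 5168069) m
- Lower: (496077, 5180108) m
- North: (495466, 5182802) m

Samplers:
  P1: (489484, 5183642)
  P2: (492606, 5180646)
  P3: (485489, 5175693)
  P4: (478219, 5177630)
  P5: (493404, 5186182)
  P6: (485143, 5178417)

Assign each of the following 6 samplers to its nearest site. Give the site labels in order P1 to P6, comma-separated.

P1 → West (d²=22304941.00)
P2 → West (d²=839777.00)
P3 → Outer (d²=3562000.00)
P4 → South (d²=28339418.00)
P5 → North (d²=15676244.00)
P6 → South (d²=8837621.00)

West, West, Outer, South, North, South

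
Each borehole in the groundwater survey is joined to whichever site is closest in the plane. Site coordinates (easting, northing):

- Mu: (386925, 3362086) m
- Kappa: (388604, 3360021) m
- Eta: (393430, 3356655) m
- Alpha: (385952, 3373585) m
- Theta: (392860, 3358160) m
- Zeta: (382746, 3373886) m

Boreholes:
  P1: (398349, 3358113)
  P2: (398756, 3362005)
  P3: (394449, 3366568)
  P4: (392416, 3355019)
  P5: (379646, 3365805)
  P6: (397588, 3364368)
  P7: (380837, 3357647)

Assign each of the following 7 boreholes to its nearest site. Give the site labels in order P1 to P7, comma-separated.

P1 → Eta (d²=26322325.00)
P2 → Theta (d²=49546841.00)
P3 → Theta (d²=73219385.00)
P4 → Eta (d²=3704692.00)
P5 → Mu (d²=66814802.00)
P6 → Theta (d²=60893248.00)
P7 → Mu (d²=56768465.00)

Eta, Theta, Theta, Eta, Mu, Theta, Mu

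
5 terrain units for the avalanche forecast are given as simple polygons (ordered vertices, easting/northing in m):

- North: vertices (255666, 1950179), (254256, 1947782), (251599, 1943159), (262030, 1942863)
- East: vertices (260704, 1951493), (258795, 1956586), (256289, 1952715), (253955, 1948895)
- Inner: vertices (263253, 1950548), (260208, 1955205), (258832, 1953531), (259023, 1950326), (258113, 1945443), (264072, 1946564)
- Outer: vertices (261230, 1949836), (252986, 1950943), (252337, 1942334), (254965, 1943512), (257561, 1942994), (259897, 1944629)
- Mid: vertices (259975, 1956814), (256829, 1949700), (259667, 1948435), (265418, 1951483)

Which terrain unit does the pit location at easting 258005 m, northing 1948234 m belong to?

Cast a ray rightward from (258005, 1948234). For each polygon, the edges (by vertex number in listed order) whose endpoints lie on opposite sides of northing = 1948234, where each meets that height, and whether that is right or left of the point:
North: 1–2 at easting≈254521.9 (left), 4–1 at easting≈257357.9 (left) → 0 crossings.
East: no edge straddles that height → 0 crossings.
Inner: 4–5 at easting≈258633.1 (right), 6–1 at easting≈263728.7 (right) → 2 crossings.
Outer: 2–3 at easting≈252781.8 (left), 6–1 at easting≈260819.9 (right) → 1 crossing.
Mid: no edge straddles that height → 0 crossings.
Only Outer has an odd count, so the point is inside Outer.

Outer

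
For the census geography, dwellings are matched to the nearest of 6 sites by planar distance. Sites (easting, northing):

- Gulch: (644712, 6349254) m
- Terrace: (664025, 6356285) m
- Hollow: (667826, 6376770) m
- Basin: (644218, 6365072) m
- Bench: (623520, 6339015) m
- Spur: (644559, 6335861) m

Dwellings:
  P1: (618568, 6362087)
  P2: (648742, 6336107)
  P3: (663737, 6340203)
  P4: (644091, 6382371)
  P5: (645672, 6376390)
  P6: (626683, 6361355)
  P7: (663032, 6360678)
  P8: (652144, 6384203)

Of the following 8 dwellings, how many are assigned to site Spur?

1

P1 → Bench
P2 → Spur
P3 → Terrace
P4 → Basin
P5 → Basin
P6 → Basin
P7 → Terrace
P8 → Hollow
1 of the 8 goes to Spur.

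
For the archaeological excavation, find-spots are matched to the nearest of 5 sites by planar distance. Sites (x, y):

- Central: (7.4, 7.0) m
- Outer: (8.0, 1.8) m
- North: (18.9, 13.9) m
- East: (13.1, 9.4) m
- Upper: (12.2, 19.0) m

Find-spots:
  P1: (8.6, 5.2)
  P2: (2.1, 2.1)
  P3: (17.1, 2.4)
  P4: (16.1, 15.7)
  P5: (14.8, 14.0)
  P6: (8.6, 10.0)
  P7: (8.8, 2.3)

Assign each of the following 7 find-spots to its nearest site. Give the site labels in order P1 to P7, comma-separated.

P1 → Central (d²=4.68)
P2 → Outer (d²=34.90)
P3 → East (d²=65.00)
P4 → North (d²=11.08)
P5 → North (d²=16.82)
P6 → Central (d²=10.44)
P7 → Outer (d²=0.89)

Central, Outer, East, North, North, Central, Outer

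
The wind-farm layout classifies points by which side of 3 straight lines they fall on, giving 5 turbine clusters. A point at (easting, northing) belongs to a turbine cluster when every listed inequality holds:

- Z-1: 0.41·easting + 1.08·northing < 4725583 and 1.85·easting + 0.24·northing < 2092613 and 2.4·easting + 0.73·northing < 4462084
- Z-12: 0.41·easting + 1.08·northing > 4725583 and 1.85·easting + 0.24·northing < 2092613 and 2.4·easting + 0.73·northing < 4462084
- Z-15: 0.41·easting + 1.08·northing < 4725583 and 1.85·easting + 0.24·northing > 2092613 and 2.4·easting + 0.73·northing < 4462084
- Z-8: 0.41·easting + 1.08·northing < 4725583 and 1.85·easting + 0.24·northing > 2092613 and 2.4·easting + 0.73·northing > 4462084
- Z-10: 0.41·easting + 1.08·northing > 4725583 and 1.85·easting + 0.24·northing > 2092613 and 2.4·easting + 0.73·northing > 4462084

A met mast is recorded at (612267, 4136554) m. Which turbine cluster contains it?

0.41·612267 + 1.08·4136554 = 4718507.790, which is < 4725583
1.85·612267 + 0.24·4136554 = 2125466.910, which is > 2092613
2.4·612267 + 0.73·4136554 = 4489125.220, which is > 4462084
This sign pattern matches Z-8.

Z-8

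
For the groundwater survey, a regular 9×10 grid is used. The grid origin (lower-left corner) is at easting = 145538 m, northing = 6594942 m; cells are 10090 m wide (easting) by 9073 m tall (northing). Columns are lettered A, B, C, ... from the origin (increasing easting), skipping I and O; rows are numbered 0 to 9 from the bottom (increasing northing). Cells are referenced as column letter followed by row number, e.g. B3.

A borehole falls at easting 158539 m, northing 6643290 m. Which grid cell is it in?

Column index: ⌊(158539 − 145538) / 10090⌋ = ⌊1.289⌋ = 1 → column B
Row offset from origin: ⌊(6643290 − 6594942) / 9073⌋ = ⌊5.329⌋ = 5 → row 5

B5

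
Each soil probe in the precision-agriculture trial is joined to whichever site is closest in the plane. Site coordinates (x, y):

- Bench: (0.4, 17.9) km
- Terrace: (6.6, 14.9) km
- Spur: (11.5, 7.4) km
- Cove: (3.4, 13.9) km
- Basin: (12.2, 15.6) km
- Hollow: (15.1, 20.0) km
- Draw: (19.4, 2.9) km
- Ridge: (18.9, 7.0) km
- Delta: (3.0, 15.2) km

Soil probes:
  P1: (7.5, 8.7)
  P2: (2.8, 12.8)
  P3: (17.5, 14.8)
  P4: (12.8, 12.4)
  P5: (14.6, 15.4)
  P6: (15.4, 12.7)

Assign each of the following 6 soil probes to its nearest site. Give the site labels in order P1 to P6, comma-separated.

P1 → Spur (d²=17.69)
P2 → Cove (d²=1.57)
P3 → Basin (d²=28.73)
P4 → Basin (d²=10.60)
P5 → Basin (d²=5.80)
P6 → Basin (d²=18.65)

Spur, Cove, Basin, Basin, Basin, Basin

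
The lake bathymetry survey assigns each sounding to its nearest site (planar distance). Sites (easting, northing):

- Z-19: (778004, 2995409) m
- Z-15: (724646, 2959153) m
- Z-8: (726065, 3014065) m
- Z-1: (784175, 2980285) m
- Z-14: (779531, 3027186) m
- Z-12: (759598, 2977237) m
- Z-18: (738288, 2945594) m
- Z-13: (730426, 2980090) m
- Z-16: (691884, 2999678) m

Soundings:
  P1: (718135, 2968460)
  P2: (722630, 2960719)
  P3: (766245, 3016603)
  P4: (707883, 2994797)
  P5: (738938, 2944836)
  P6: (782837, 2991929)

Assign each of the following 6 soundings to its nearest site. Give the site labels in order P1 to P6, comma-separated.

Z-15, Z-15, Z-14, Z-16, Z-18, Z-19

P1 → Z-15 (d²=129013370.00)
P2 → Z-15 (d²=6516612.00)
P3 → Z-14 (d²=288517685.00)
P4 → Z-16 (d²=279792162.00)
P5 → Z-18 (d²=997064.00)
P6 → Z-19 (d²=35468289.00)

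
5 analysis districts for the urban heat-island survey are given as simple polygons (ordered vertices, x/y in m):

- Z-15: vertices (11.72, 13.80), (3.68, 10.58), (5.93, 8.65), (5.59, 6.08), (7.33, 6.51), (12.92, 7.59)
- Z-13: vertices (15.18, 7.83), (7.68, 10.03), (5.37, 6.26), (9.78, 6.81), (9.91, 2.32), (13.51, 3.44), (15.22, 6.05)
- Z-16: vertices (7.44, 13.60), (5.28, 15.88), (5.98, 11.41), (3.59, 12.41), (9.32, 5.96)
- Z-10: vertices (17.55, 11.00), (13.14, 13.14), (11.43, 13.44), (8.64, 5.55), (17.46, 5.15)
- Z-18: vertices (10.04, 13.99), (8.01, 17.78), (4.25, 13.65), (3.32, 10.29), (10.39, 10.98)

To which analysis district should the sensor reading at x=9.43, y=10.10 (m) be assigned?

Cast a ray rightward from (9.43, 10.10). For each polygon, the edges (by vertex number in listed order) whose endpoints lie on opposite sides of y = 10.10, where each meets that height, and whether that is right or left of the point:
Z-15: 2–3 at x≈4.240 (left), 6–1 at x≈12.435 (right) → 1 crossing.
Z-13: no edge straddles that height → 0 crossings.
Z-16: 4–5 at x≈5.642 (left), 5–1 at x≈8.301 (left) → 0 crossings.
Z-10: 3–4 at x≈10.249 (right), 5–1 at x≈17.536 (right) → 2 crossings.
Z-18: no edge straddles that height → 0 crossings.
Only Z-15 has an odd count, so the point is inside Z-15.

Z-15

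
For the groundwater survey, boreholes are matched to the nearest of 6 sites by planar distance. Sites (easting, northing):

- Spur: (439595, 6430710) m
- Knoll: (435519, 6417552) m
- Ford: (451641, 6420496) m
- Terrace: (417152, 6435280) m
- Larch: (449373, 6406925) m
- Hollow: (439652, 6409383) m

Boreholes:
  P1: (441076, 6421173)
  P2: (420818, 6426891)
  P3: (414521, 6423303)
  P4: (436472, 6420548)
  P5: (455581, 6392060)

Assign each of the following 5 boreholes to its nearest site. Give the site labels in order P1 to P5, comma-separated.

P1 → Knoll (d²=43991890.00)
P2 → Terrace (d²=83814877.00)
P3 → Terrace (d²=150370690.00)
P4 → Knoll (d²=9884225.00)
P5 → Larch (d²=259507489.00)

Knoll, Terrace, Terrace, Knoll, Larch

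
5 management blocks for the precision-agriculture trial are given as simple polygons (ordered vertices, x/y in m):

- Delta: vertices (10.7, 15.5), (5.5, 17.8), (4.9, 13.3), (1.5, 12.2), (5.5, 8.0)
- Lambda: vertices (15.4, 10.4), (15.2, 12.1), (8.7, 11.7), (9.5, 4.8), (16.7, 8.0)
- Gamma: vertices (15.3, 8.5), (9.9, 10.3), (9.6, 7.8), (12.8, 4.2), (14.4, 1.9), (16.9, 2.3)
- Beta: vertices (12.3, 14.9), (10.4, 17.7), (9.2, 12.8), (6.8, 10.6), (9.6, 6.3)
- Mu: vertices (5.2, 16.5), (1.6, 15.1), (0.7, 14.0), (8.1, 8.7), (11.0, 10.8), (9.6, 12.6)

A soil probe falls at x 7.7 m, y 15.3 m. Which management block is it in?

Delta

Cast a ray rightward from (7.7, 15.3). For each polygon, the edges (by vertex number in listed order) whose endpoints lie on opposite sides of y = 15.3, where each meets that height, and whether that is right or left of the point:
Delta: 2–3 at x≈5.17 (left), 5–1 at x≈10.56 (right) → 1 crossing.
Lambda: no edge straddles that height → 0 crossings.
Gamma: no edge straddles that height → 0 crossings.
Beta: 1–2 at x≈12.03 (right), 2–3 at x≈9.81 (right) → 2 crossings.
Mu: 1–2 at x≈2.11 (left), 6–1 at x≈6.55 (left) → 0 crossings.
Only Delta has an odd count, so the point is inside Delta.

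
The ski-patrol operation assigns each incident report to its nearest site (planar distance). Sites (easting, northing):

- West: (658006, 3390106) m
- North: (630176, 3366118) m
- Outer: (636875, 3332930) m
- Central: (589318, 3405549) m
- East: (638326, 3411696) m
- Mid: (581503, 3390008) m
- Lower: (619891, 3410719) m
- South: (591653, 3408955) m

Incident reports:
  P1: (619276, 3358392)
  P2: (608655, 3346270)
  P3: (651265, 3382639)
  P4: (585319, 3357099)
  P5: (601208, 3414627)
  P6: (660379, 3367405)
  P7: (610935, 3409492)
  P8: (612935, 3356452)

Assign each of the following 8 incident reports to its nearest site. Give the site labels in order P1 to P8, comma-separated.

North, North, West, Mid, South, West, Lower, North

P1 → North (d²=178501076.00)
P2 → North (d²=857096545.00)
P3 → West (d²=101197170.00)
P4 → Mid (d²=1097564137.00)
P5 → South (d²=123469609.00)
P6 → West (d²=520966530.00)
P7 → Lower (d²=81715465.00)
P8 → North (d²=390683637.00)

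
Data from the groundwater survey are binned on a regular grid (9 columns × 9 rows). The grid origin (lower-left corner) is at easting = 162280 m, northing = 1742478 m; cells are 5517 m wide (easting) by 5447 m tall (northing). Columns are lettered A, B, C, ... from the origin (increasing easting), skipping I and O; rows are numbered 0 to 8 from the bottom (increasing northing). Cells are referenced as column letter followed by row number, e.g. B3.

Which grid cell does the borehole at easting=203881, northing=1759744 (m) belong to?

Column index: ⌊(203881 − 162280) / 5517⌋ = ⌊7.541⌋ = 7 → column H
Row offset from origin: ⌊(1759744 − 1742478) / 5447⌋ = ⌊3.170⌋ = 3 → row 3

H3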